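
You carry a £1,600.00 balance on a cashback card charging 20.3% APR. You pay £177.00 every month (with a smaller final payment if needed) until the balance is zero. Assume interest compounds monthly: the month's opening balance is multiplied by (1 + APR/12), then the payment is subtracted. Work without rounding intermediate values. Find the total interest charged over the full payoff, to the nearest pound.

Monthly rate r = 20.3%/12 = 1.69167% = 0.0169167.
Payoff takes n = ⌈−ln(1 − rB₀/P)/ln(1+r)⌉ = ⌈9.893⌉ = 10 payments; the last is £158.23.
Total paid = 9·£177.00 + £158.23 = £1,751.23.
Total interest = total paid − principal = £1,751.23 − £1,600.00 = £151.23.

£151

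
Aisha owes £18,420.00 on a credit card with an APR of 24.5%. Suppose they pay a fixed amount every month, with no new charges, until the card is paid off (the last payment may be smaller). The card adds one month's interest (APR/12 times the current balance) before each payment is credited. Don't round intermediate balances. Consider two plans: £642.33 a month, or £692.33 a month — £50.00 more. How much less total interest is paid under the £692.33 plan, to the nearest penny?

£1,149.03

Monthly rate r = 24.5%/12 = 2.04167% = 0.0204167.
At £642.33/mo: n = ⌈−ln(1 − rB₀/P)/ln(1+r)⌉ = 44 payments (last £369.39); total interest = total paid − £18,420.00 = £9,569.58.
At £692.33/mo: 39 payments (last £532.01); total interest £8,420.55.
Interest saved = £9,569.58 − £8,420.55 = £1,149.03.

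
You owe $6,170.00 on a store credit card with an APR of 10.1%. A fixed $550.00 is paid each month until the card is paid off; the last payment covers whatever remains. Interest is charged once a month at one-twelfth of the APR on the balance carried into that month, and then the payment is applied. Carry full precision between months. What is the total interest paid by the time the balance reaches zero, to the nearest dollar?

Monthly rate r = 10.1%/12 = 0.841667% = 0.00841667.
Payoff takes n = ⌈−ln(1 − rB₀/P)/ln(1+r)⌉ = ⌈11.833⌉ = 12 payments; the last is $458.58.
Total paid = 11·$550.00 + $458.58 = $6,508.58.
Total interest = total paid − principal = $6,508.58 − $6,170.00 = $338.58.

$339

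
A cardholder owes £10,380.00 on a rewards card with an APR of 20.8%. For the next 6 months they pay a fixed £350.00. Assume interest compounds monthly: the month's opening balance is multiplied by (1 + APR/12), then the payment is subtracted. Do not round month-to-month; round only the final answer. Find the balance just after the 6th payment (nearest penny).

£9,314.26

Monthly rate r = 20.8%/12 = 1.73333% = 0.0173333.
Each month: B ← B·(1+r) − £350.00.
Month 1: interest £179.92; balance after payment £10,209.92.
Month 2: interest £176.97; balance after payment £10,036.89.
Month 3: interest £173.97; balance after payment £9,860.86.
Month 4: interest £170.92; balance after payment £9,681.79.
Month 5: interest £167.82; balance after payment £9,499.60.
Month 6: interest £164.66; balance after payment £9,314.26.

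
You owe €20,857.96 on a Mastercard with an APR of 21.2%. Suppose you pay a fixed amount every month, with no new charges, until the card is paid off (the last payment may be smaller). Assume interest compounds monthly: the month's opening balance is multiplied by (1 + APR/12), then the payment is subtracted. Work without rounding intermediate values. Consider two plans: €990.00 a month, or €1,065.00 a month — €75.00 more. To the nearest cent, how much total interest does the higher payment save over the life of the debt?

€494.15

Monthly rate r = 21.2%/12 = 1.76667% = 0.0176667.
At €990.00/mo: n = ⌈−ln(1 − rB₀/P)/ln(1+r)⌉ = 27 payments (last €580.47); total interest = total paid − €20,857.96 = €5,462.51.
At €1,065.00/mo: 25 payments (last €266.32); total interest €4,968.36.
Interest saved = €5,462.51 − €4,968.36 = €494.15.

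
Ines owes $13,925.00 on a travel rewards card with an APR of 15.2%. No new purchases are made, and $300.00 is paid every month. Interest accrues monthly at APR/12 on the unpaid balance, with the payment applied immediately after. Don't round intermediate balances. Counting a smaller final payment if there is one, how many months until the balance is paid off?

Monthly rate r = 15.2%/12 = 1.26667% = 0.0126667.
Recurrence: B ← B·(1+r) − $300.00.
Month 1: interest $176.38; balance after payment $13,801.38.
Month 2: interest $174.82; balance after payment $13,676.20.
Closed form: n = −ln(1 − rB₀/P)/ln(1+r) = −ln(0.41206)/ln(1.01267) ≈ 70.437, so the balance reaches zero during payment 71.

71 payments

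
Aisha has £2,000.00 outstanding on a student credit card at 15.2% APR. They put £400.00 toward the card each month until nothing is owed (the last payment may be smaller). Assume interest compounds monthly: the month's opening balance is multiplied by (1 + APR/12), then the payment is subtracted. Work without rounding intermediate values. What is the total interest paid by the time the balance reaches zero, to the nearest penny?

Monthly rate r = 15.2%/12 = 1.26667% = 0.0126667.
Payoff takes n = ⌈−ln(1 − rB₀/P)/ln(1+r)⌉ = ⌈5.198⌉ = 6 payments; the last is £79.60.
Total paid = 5·£400.00 + £79.60 = £2,079.60.
Total interest = total paid − principal = £2,079.60 − £2,000.00 = £79.60.

£79.60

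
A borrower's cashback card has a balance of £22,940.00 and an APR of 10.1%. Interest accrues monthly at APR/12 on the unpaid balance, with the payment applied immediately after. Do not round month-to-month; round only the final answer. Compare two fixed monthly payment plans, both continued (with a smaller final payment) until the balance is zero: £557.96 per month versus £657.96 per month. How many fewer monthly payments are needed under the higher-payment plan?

9 fewer payments

Monthly rate r = 10.1%/12 = 0.841667% = 0.00841667.
At £557.96/mo: n = ⌈−ln(1 − rB₀/P)/ln(1+r)⌉ = 51 payments (last £376.11); total interest = total paid − £22,940.00 = £5,334.11.
At £657.96/mo: 42 payments (last £292.87); total interest £4,329.23.
Payments saved = 51 − 42 = 9.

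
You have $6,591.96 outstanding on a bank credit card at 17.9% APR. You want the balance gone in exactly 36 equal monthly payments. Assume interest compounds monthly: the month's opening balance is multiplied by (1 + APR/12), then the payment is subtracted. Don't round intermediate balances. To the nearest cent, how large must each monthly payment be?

$237.98

Monthly rate r = 17.9%/12 = 1.49167% = 0.0149167.
Level-payment amortization: P = B₀·r / (1 − (1+r)^(−n)) = 6591.96·0.0149167 / (1 − 1.01492^(−36)).
Denominator 1 − (1+r)^(−36) = 0.413178306.
P = 98.3301 / 0.413178306 ≈ 237.98.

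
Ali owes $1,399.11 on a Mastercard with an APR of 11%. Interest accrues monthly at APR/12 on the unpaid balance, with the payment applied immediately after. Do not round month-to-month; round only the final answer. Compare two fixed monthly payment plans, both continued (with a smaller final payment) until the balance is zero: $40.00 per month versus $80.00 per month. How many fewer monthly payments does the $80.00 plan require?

23 fewer payments

Monthly rate r = 11%/12 = 0.916667% = 0.00916667.
At $40.00/mo: n = ⌈−ln(1 − rB₀/P)/ln(1+r)⌉ = 43 payments (last $14.69); total interest = total paid − $1,399.11 = $295.58.
At $80.00/mo: 20 payments (last $11.92); total interest $132.81.
Payments saved = 43 − 20 = 23.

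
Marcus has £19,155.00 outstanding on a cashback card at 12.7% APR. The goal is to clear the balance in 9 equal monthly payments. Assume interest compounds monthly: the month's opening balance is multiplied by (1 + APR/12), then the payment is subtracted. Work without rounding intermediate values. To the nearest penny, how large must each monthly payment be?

Monthly rate r = 12.7%/12 = 1.05833% = 0.0105833.
Level-payment amortization: P = B₀·r / (1 − (1+r)^(−n)) = 19155.00·0.0105833 / (1 − 1.01058^(−9)).
Denominator 1 − (1+r)^(−9) = 0.0903992363.
P = 202.724 / 0.0903992363 ≈ 2242.54.

£2,242.54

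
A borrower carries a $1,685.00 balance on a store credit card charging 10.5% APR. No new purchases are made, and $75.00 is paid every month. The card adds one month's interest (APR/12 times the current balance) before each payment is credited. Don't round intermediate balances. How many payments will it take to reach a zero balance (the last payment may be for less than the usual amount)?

Monthly rate r = 10.5%/12 = 0.875% = 0.00875.
Recurrence: B ← B·(1+r) − $75.00.
Month 1: interest $14.74; balance after payment $1,624.74.
Month 2: interest $14.22; balance after payment $1,563.96.
Closed form: n = −ln(1 − rB₀/P)/ln(1+r) = −ln(0.80342)/ln(1.00875) ≈ 25.124, so the balance reaches zero during payment 26.

26 months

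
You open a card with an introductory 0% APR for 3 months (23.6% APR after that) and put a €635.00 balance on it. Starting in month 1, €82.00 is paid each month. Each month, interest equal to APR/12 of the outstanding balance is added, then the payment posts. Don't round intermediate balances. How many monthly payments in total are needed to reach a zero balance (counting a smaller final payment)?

9 months

Promo months 1–3 at r₀ = 0%/12 = 0; months 4+ at r₁ = 23.6%/12 = 0.0196667.
After month 3 (no interest yet): B = €635.00 − 3·€82.00 = €389.00.
Then at r₁ with €82.00/mo: n₂ = −ln(1 − r₁·B/P)/ln(1+r₁) ≈ 5.03 → 6 more payments.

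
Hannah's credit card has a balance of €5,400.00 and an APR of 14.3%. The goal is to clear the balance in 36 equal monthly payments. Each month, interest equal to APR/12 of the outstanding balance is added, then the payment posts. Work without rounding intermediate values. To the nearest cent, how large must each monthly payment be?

Monthly rate r = 14.3%/12 = 1.19167% = 0.0119167.
Level-payment amortization: P = B₀·r / (1 − (1+r)^(−n)) = 5400.00·0.0119167 / (1 − 1.01192^(−36)).
Denominator 1 − (1+r)^(−36) = 0.347186635.
P = 64.35 / 0.347186635 ≈ 185.35.

€185.35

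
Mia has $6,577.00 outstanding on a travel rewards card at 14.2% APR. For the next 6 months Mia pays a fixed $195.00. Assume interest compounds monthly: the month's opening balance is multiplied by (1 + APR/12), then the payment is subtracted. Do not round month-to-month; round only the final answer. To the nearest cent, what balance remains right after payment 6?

Monthly rate r = 14.2%/12 = 1.18333% = 0.0118333.
Each month: B ← B·(1+r) − $195.00.
Month 1: interest $77.83; balance after payment $6,459.83.
Month 2: interest $76.44; balance after payment $6,341.27.
Month 3: interest $75.04; balance after payment $6,221.31.
Month 4: interest $73.62; balance after payment $6,099.93.
Month 5: interest $72.18; balance after payment $5,977.11.
Month 6: interest $70.73; balance after payment $5,852.84.

$5,852.84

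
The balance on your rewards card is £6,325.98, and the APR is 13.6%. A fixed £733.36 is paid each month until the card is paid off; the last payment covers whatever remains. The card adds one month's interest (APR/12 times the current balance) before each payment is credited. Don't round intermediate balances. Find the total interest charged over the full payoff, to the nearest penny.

Monthly rate r = 13.6%/12 = 1.13333% = 0.0113333.
Payoff takes n = ⌈−ln(1 − rB₀/P)/ln(1+r)⌉ = ⌈9.129⌉ = 10 payments; the last is £94.83.
Total paid = 9·£733.36 + £94.83 = £6,695.07.
Total interest = total paid − principal = £6,695.07 − £6,325.98 = £369.09.

£369.09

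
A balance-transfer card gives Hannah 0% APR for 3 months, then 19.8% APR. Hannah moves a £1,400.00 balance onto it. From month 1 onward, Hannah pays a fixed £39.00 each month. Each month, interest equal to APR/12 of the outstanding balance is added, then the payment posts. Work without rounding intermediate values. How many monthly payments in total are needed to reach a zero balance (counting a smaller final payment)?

51 payments

Promo months 1–3 at r₀ = 0%/12 = 0; months 4+ at r₁ = 19.8%/12 = 0.0165.
After month 3 (no interest yet): B = £1,400.00 − 3·£39.00 = £1,283.00.
Then at r₁ with £39.00/mo: n₂ = −ln(1 − r₁·B/P)/ln(1+r₁) ≈ 47.82 → 48 more payments.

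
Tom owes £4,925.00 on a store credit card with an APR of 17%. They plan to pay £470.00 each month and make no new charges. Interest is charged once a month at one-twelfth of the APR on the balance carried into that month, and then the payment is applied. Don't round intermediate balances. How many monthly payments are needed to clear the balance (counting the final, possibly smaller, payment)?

Monthly rate r = 17%/12 = 1.41667% = 0.0141667.
Recurrence: B ← B·(1+r) − £470.00.
Month 1: interest £69.77; balance after payment £4,524.77.
Month 2: interest £64.10; balance after payment £4,118.87.
Closed form: n = −ln(1 − rB₀/P)/ln(1+r) = −ln(0.85155)/ln(1.01417) ≈ 11.423, so the balance reaches zero during payment 12.

12 payments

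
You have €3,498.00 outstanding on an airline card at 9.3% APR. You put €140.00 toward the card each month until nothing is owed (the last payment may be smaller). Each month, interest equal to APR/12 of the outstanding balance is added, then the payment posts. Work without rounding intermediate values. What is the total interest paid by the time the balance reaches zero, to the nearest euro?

Monthly rate r = 9.3%/12 = 0.775% = 0.00775.
Payoff takes n = ⌈−ln(1 − rB₀/P)/ln(1+r)⌉ = ⌈27.878⌉ = 28 payments; the last is €123.02.
Total paid = 27·€140.00 + €123.02 = €3,903.02.
Total interest = total paid − principal = €3,903.02 − €3,498.00 = €405.02.

€405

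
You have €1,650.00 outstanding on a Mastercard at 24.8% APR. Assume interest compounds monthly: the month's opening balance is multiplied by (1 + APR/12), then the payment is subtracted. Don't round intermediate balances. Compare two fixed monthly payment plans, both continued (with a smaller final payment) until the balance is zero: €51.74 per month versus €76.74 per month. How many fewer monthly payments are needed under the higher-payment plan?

Monthly rate r = 24.8%/12 = 2.06667% = 0.0206667.
At €51.74/mo: n = ⌈−ln(1 − rB₀/P)/ln(1+r)⌉ = 53 payments (last €31.36); total interest = total paid − €1,650.00 = €1,071.84.
At €76.74/mo: 29 payments (last €55.91); total interest €554.63.
Payments saved = 53 − 29 = 24.

24 fewer payments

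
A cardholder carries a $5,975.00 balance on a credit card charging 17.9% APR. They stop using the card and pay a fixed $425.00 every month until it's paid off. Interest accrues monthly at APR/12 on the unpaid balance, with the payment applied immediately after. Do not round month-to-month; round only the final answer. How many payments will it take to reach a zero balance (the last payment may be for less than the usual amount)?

Monthly rate r = 17.9%/12 = 1.49167% = 0.0149167.
Recurrence: B ← B·(1+r) − $425.00.
Month 1: interest $89.13; balance after payment $5,639.13.
Month 2: interest $84.12; balance after payment $5,298.24.
Closed form: n = −ln(1 − rB₀/P)/ln(1+r) = −ln(0.79029)/ln(1.01492) ≈ 15.895, so the balance reaches zero during payment 16.

16 payments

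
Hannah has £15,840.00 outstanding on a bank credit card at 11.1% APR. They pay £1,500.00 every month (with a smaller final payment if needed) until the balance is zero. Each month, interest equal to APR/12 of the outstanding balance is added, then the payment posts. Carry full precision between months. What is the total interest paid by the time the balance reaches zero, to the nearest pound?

Monthly rate r = 11.1%/12 = 0.925% = 0.00925.
Payoff takes n = ⌈−ln(1 − rB₀/P)/ln(1+r)⌉ = ⌈11.163⌉ = 12 payments; the last is £245.92.
Total paid = 11·£1,500.00 + £245.92 = £16,745.92.
Total interest = total paid − principal = £16,745.92 − £15,840.00 = £905.92.

£906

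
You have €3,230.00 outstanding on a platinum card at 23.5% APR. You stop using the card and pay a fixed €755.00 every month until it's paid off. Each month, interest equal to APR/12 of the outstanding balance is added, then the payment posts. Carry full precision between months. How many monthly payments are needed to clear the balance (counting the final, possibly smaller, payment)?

5 months

Monthly rate r = 23.5%/12 = 1.95833% = 0.0195833.
Recurrence: B ← B·(1+r) − €755.00.
Month 1: interest €63.25; balance after payment €2,538.25.
Month 2: interest €49.71; balance after payment €1,832.96.
Month 3: interest €35.90; balance after payment €1,113.86.
Month 4: interest €21.81; balance after payment €380.67.
Month 5: interest €7.45; balance after payment €0.00.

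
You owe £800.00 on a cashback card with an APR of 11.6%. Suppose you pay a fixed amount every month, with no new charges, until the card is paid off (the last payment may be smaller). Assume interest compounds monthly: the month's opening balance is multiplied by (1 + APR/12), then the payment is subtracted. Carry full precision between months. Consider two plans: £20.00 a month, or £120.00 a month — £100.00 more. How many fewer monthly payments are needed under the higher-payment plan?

Monthly rate r = 11.6%/12 = 0.966667% = 0.00966667.
At £20.00/mo: n = ⌈−ln(1 − rB₀/P)/ln(1+r)⌉ = 51 payments (last £16.30); total interest = total paid − £800.00 = £216.30.
At £120.00/mo: 7 payments (last £110.97); total interest £30.97.
Payments saved = 51 − 7 = 44.

44 fewer payments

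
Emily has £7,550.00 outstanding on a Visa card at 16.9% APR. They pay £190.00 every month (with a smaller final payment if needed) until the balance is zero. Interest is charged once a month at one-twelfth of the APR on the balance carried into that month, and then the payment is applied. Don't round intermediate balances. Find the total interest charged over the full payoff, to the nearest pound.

Monthly rate r = 16.9%/12 = 1.40833% = 0.0140833.
Payoff takes n = ⌈−ln(1 − rB₀/P)/ln(1+r)⌉ = ⌈58.643⌉ = 59 payments; the last is £122.56.
Total paid = 58·£190.00 + £122.56 = £11,142.56.
Total interest = total paid − principal = £11,142.56 − £7,550.00 = £3,592.56.

£3,593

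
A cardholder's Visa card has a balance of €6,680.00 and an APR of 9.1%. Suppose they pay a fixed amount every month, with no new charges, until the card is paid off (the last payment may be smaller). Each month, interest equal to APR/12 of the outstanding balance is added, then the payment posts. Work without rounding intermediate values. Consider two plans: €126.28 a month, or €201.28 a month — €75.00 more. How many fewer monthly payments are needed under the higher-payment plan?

29 fewer payments

Monthly rate r = 9.1%/12 = 0.758333% = 0.00758333.
At €126.28/mo: n = ⌈−ln(1 − rB₀/P)/ln(1+r)⌉ = 68 payments (last €109.88); total interest = total paid − €6,680.00 = €1,890.64.
At €201.28/mo: 39 payments (last €75.72); total interest €1,044.36.
Payments saved = 68 − 39 = 29.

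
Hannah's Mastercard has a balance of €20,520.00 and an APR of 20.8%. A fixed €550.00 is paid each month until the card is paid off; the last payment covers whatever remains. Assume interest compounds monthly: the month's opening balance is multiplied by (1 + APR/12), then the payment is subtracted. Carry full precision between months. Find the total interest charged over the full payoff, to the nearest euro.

€12,780

Monthly rate r = 20.8%/12 = 1.73333% = 0.0173333.
Payoff takes n = ⌈−ln(1 − rB₀/P)/ln(1+r)⌉ = ⌈60.542⌉ = 61 payments; the last is €299.54.
Total paid = 60·€550.00 + €299.54 = €33,299.54.
Total interest = total paid − principal = €33,299.54 − €20,520.00 = €12,779.54.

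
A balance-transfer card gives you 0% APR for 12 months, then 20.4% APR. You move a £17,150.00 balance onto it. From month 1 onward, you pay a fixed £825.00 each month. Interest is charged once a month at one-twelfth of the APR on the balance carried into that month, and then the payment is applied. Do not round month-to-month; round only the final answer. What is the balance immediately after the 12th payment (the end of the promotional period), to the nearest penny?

Promo months 1–12 at r₀ = 0%/12 = 0; months 13+ at r₁ = 20.4%/12 = 0.017.
After month 12 (no interest yet): B = £17,150.00 − 12·£825.00 = £7,250.00.

£7,250.00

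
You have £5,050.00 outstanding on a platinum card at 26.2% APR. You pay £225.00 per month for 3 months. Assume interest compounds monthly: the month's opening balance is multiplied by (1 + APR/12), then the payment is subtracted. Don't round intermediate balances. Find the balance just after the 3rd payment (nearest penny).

Monthly rate r = 26.2%/12 = 2.18333% = 0.0218333.
Each month: B ← B·(1+r) − £225.00.
Month 1: interest £110.26; balance after payment £4,935.26.
Month 2: interest £107.75; balance after payment £4,818.01.
Month 3: interest £105.19; balance after payment £4,698.20.

£4,698.20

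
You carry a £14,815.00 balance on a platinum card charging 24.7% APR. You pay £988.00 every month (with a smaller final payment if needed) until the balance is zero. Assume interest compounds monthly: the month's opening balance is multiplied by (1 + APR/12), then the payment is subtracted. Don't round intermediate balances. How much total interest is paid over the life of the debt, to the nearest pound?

£3,085

Monthly rate r = 24.7%/12 = 2.05833% = 0.0205833.
Payoff takes n = ⌈−ln(1 − rB₀/P)/ln(1+r)⌉ = ⌈18.116⌉ = 19 payments; the last is £115.70.
Total paid = 18·£988.00 + £115.70 = £17,899.70.
Total interest = total paid − principal = £17,899.70 − £14,815.00 = £3,084.70.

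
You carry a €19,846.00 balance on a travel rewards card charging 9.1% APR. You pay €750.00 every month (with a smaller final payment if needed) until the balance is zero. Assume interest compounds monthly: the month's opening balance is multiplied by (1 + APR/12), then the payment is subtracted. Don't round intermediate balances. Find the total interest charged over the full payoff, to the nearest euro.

Monthly rate r = 9.1%/12 = 0.758333% = 0.00758333.
Payoff takes n = ⌈−ln(1 − rB₀/P)/ln(1+r)⌉ = ⌈29.647⌉ = 30 payments; the last is €485.93.
Total paid = 29·€750.00 + €485.93 = €22,235.93.
Total interest = total paid − principal = €22,235.93 − €19,846.00 = €2,389.93.

€2,390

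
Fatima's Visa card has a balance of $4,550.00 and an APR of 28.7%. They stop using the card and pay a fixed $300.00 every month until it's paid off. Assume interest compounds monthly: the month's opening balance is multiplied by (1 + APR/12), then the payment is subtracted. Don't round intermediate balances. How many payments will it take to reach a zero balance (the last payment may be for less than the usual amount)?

20 months

Monthly rate r = 28.7%/12 = 2.39167% = 0.0239167.
Recurrence: B ← B·(1+r) − $300.00.
Month 1: interest $108.82; balance after payment $4,358.82.
Month 2: interest $104.25; balance after payment $4,163.07.
Closed form: n = −ln(1 − rB₀/P)/ln(1+r) = −ln(0.63726)/ln(1.02392) ≈ 19.064, so the balance reaches zero during payment 20.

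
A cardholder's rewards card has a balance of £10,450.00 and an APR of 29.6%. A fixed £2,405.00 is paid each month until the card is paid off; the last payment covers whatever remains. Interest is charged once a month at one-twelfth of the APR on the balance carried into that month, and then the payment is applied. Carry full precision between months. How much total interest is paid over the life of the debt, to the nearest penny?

Monthly rate r = 29.6%/12 = 2.46667% = 0.0246667.
Payoff takes n = ⌈−ln(1 − rB₀/P)/ln(1+r)⌉ = ⌈4.653⌉ = 5 payments; the last is £1,575.96.
Total paid = 4·£2,405.00 + £1,575.96 = £11,195.96.
Total interest = total paid − principal = £11,195.96 − £10,450.00 = £745.96.

£745.96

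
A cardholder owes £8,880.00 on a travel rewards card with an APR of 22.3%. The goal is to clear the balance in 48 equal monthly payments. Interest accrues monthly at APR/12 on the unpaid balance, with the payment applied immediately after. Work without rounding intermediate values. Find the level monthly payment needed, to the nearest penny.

Monthly rate r = 22.3%/12 = 1.85833% = 0.0185833.
Level-payment amortization: P = B₀·r / (1 − (1+r)^(−n)) = 8880.00·0.0185833 / (1 − 1.01858^(−48)).
Denominator 1 − (1+r)^(−48) = 0.586795687.
P = 165.02 / 0.586795687 ≈ 281.22.

£281.22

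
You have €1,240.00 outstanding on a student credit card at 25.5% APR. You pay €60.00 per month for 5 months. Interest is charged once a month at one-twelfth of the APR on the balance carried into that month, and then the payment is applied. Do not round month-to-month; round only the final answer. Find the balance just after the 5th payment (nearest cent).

€1,064.45

Monthly rate r = 25.5%/12 = 2.125% = 0.02125.
Each month: B ← B·(1+r) − €60.00.
Month 1: interest €26.35; balance after payment €1,206.35.
Month 2: interest €25.63; balance after payment €1,171.98.
Month 3: interest €24.90; balance after payment €1,136.89.
Month 4: interest €24.16; balance after payment €1,101.05.
Month 5: interest €23.40; balance after payment €1,064.45.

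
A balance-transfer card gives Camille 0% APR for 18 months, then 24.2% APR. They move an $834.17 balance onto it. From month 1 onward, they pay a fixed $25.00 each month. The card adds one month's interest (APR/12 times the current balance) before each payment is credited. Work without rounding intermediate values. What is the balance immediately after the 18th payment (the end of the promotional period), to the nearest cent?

$384.17

Promo months 1–18 at r₀ = 0%/12 = 0; months 19+ at r₁ = 24.2%/12 = 0.0201667.
After month 18 (no interest yet): B = $834.17 − 18·$25.00 = $384.17.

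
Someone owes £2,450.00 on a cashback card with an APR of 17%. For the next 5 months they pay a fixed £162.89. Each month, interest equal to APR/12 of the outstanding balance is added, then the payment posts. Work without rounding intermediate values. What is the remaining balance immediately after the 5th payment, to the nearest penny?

Monthly rate r = 17%/12 = 1.41667% = 0.0141667.
Each month: B ← B·(1+r) − £162.89.
Month 1: interest £34.71; balance after payment £2,321.82.
Month 2: interest £32.89; balance after payment £2,191.82.
Month 3: interest £31.05; balance after payment £2,059.98.
Month 4: interest £29.18; balance after payment £1,926.27.
Month 5: interest £27.29; balance after payment £1,790.67.

£1,790.67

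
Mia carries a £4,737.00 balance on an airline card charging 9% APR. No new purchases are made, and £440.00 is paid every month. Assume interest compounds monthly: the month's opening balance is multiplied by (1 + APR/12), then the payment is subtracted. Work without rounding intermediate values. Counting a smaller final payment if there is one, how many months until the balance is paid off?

Monthly rate r = 9%/12 = 0.75% = 0.0075.
Recurrence: B ← B·(1+r) − £440.00.
Month 1: interest £35.53; balance after payment £4,332.53.
Month 2: interest £32.49; balance after payment £3,925.02.
Closed form: n = −ln(1 − rB₀/P)/ln(1+r) = −ln(0.91926)/ln(1.0075) ≈ 11.268, so the balance reaches zero during payment 12.

12 payments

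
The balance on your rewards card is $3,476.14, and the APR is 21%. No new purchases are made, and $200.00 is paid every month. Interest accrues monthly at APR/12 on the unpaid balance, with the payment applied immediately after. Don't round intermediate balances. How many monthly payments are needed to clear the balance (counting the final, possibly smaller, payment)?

Monthly rate r = 21%/12 = 1.75% = 0.0175.
Recurrence: B ← B·(1+r) − $200.00.
Month 1: interest $60.83; balance after payment $3,336.97.
Month 2: interest $58.40; balance after payment $3,195.37.
Closed form: n = −ln(1 − rB₀/P)/ln(1+r) = −ln(0.69584)/ln(1.0175) ≈ 20.903, so the balance reaches zero during payment 21.

21 months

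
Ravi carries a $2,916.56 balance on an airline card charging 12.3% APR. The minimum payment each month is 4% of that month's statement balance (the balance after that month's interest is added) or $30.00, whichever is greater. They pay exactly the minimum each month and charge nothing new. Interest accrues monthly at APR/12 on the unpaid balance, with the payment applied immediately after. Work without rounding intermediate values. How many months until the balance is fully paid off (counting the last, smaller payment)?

74 months

Monthly rate r = 12.3%/12 = 1.025% = 0.01025.
While 4% of the post-interest balance exceeds $30.00, each month B ← (B·(1+r))·(1 − 0.04), i.e. B shrinks by the factor (1+r)·0.96 = 0.96984.
This holds for months 1–45. Entering month 46 the balance is $735.15; 4% of the post-interest balance is now below $30.00, so the flat $30.00 minimum applies from here.
From month 46 a fixed $30.00 at rate r clears $735.15 in 29 more payments. Total: 45 + 29 = 74 months.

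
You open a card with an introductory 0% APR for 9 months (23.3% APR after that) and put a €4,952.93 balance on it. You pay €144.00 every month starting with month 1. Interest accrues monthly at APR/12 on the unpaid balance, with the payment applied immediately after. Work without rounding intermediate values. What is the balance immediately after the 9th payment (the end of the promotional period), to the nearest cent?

€3,656.93

Promo months 1–9 at r₀ = 0%/12 = 0; months 10+ at r₁ = 23.3%/12 = 0.0194167.
After month 9 (no interest yet): B = €4,952.93 − 9·€144.00 = €3,656.93.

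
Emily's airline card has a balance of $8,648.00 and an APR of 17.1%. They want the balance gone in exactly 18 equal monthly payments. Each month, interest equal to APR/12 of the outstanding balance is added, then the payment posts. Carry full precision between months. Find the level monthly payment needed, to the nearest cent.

Monthly rate r = 17.1%/12 = 1.425% = 0.01425.
Level-payment amortization: P = B₀·r / (1 − (1+r)^(−n)) = 8648.00·0.01425 / (1 − 1.01425^(−18)).
Denominator 1 − (1+r)^(−18) = 0.224842943.
P = 123.234 / 0.224842943 ≈ 548.09.

$548.09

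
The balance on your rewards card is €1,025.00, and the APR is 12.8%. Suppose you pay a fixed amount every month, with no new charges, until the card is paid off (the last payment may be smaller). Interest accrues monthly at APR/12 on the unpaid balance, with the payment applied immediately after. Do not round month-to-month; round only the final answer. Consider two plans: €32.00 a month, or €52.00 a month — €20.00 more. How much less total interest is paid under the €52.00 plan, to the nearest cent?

€103.94

Monthly rate r = 12.8%/12 = 1.06667% = 0.0106667.
At €32.00/mo: n = ⌈−ln(1 − rB₀/P)/ln(1+r)⌉ = 40 payments (last €12.85); total interest = total paid − €1,025.00 = €235.85.
At €52.00/mo: 23 payments (last €12.91); total interest €131.91.
Interest saved = €235.85 − €131.91 = €103.94.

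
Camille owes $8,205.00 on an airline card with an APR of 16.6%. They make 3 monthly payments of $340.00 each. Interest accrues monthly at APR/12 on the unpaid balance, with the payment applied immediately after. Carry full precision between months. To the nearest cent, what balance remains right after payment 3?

$7,516.06

Monthly rate r = 16.6%/12 = 1.38333% = 0.0138333.
Each month: B ← B·(1+r) − $340.00.
Month 1: interest $113.50; balance after payment $7,978.50.
Month 2: interest $110.37; balance after payment $7,748.87.
Month 3: interest $107.19; balance after payment $7,516.06.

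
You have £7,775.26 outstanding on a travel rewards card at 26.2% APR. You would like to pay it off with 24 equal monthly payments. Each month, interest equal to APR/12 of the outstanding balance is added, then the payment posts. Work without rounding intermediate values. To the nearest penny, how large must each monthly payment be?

£419.67

Monthly rate r = 26.2%/12 = 2.18333% = 0.0218333.
Level-payment amortization: P = B₀·r / (1 − (1+r)^(−n)) = 7775.26·0.0218333 / (1 − 1.02183^(−24)).
Denominator 1 − (1+r)^(−24) = 0.404504585.
P = 169.76 / 0.404504585 ≈ 419.67.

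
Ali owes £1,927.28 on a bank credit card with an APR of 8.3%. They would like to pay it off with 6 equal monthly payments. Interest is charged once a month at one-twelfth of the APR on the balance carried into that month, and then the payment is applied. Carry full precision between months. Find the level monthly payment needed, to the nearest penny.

£329.03

Monthly rate r = 8.3%/12 = 0.691667% = 0.00691667.
Level-payment amortization: P = B₀·r / (1 − (1+r)^(−n)) = 1927.28·0.00691667 / (1 − 1.00692^(−6)).
Denominator 1 − (1+r)^(−6) = 0.0405135999.
P = 13.3304 / 0.0405135999 ≈ 329.03.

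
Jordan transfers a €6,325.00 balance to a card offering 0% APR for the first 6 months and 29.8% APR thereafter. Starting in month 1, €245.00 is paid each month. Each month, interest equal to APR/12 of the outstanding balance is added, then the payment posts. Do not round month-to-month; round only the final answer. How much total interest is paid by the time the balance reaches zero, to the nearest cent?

€1,912.24

Promo months 1–6 at r₀ = 0%/12 = 0; months 7+ at r₁ = 29.8%/12 = 0.0248333.
After month 6 (no interest yet): B = €6,325.00 − 6·€245.00 = €4,855.00.
Then at r₁ with €245.00/mo: n₂ = −ln(1 − r₁·B/P)/ln(1+r₁) ≈ 27.62 → 28 more payments.
Total paid = 33·€245.00 + €152.24 = €8,237.24; interest = €8,237.24 − €6,325.00 = €1,912.24.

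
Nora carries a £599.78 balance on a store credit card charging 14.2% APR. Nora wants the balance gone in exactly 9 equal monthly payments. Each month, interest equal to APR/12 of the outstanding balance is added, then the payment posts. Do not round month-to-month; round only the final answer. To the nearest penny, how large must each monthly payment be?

£70.65

Monthly rate r = 14.2%/12 = 1.18333% = 0.0118333.
Level-payment amortization: P = B₀·r / (1 − (1+r)^(−n)) = 599.78·0.0118333 / (1 − 1.01183^(−9)).
Denominator 1 − (1+r)^(−9) = 0.100462739.
P = 7.0974 / 0.100462739 ≈ 70.65.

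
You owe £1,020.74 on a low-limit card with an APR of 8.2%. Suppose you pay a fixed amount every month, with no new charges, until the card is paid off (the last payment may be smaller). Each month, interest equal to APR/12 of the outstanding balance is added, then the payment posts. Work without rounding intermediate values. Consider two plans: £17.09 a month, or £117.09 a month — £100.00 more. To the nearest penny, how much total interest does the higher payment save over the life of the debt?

£260.18

Monthly rate r = 8.2%/12 = 0.683333% = 0.00683333.
At £17.09/mo: n = ⌈−ln(1 − rB₀/P)/ln(1+r)⌉ = 78 payments (last £0.26); total interest = total paid − £1,020.74 = £295.45.
At £117.09/mo: 10 payments (last £2.20); total interest £35.27.
Interest saved = £295.45 − £35.27 = £260.18.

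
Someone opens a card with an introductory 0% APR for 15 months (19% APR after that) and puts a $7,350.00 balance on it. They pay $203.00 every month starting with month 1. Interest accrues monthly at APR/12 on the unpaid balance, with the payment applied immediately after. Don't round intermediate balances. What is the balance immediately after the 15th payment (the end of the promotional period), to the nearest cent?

$4,305.00

Promo months 1–15 at r₀ = 0%/12 = 0; months 16+ at r₁ = 19%/12 = 0.0158333.
After month 15 (no interest yet): B = $7,350.00 − 15·$203.00 = $4,305.00.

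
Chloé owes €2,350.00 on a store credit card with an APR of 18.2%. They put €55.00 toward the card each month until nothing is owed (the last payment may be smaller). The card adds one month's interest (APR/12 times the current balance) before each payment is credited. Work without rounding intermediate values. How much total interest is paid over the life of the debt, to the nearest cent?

Monthly rate r = 18.2%/12 = 1.51667% = 0.0151667.
Payoff takes n = ⌈−ln(1 − rB₀/P)/ln(1+r)⌉ = ⌈69.370⌉ = 70 payments; the last is €20.44.
Total paid = 69·€55.00 + €20.44 = €3,815.44.
Total interest = total paid − principal = €3,815.44 − €2,350.00 = €1,465.44.

€1,465.44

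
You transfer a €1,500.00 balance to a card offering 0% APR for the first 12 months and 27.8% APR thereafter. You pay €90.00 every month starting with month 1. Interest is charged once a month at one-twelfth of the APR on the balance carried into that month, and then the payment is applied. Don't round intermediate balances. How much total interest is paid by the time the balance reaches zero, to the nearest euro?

€30

Promo months 1–12 at r₀ = 0%/12 = 0; months 13+ at r₁ = 27.8%/12 = 0.0231667.
After month 12 (no interest yet): B = €1,500.00 − 12·€90.00 = €420.00.
Then at r₁ with €90.00/mo: n₂ = −ln(1 − r₁·B/P)/ln(1+r₁) ≈ 5.00 → 5 more payments.
Total paid = 16·€90.00 + €89.62 = €1,529.62; interest = €1,529.62 − €1,500.00 = €29.62.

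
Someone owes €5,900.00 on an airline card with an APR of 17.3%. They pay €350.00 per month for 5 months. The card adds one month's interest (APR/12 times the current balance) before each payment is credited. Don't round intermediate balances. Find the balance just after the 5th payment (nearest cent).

€4,536.54

Monthly rate r = 17.3%/12 = 1.44167% = 0.0144167.
Each month: B ← B·(1+r) − €350.00.
Month 1: interest €85.06; balance after payment €5,635.06.
Month 2: interest €81.24; balance after payment €5,366.30.
Month 3: interest €77.36; balance after payment €5,093.66.
Month 4: interest €73.43; balance after payment €4,817.09.
Month 5: interest €69.45; balance after payment €4,536.54.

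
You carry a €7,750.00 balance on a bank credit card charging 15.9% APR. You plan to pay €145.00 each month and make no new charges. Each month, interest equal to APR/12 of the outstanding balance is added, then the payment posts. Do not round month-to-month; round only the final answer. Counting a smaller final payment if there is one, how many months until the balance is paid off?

94 months

Monthly rate r = 15.9%/12 = 1.325% = 0.01325.
Recurrence: B ← B·(1+r) − €145.00.
Month 1: interest €102.69; balance after payment €7,707.69.
Month 2: interest €102.13; balance after payment €7,664.81.
Closed form: n = −ln(1 − rB₀/P)/ln(1+r) = −ln(0.29181)/ln(1.01325) ≈ 93.569, so the balance reaches zero during payment 94.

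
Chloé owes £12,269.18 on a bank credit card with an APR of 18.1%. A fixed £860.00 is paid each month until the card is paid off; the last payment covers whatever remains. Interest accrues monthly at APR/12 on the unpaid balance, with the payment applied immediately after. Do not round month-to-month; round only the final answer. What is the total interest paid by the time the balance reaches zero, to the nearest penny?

£1,651.34

Monthly rate r = 18.1%/12 = 1.50833% = 0.0150833.
Payoff takes n = ⌈−ln(1 − rB₀/P)/ln(1+r)⌉ = ⌈16.186⌉ = 17 payments; the last is £160.52.
Total paid = 16·£860.00 + £160.52 = £13,920.52.
Total interest = total paid − principal = £13,920.52 − £12,269.18 = £1,651.34.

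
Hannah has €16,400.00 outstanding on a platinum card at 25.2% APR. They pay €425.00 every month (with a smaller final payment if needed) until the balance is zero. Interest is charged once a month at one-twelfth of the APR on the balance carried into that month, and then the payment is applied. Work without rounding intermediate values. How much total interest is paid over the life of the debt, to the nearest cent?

€17,599.74

Monthly rate r = 25.2%/12 = 2.1% = 0.021.
Payoff takes n = ⌈−ln(1 − rB₀/P)/ln(1+r)⌉ = ⌈79.999⌉ = 80 payments; the last is €424.74.
Total paid = 79·€425.00 + €424.74 = €33,999.74.
Total interest = total paid − principal = €33,999.74 − €16,400.00 = €17,599.74.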